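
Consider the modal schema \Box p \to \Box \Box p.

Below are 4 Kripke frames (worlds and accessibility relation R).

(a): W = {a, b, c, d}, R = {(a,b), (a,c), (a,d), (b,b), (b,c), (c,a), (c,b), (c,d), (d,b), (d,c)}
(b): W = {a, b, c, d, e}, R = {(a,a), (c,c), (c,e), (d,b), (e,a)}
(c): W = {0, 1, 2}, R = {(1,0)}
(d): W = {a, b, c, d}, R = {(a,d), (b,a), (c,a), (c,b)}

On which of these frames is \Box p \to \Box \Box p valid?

The schema corresponds to transitivity: \forall x \forall y \forall z (Rxy \wedge Ryz \to Rxz).
(a): fails — Rbc and Rcd but not Rbd.
(b): fails — Rce and Rea but not Rca.
(c): satisfies the condition.
(d): fails — Rca and Rad but not Rcd.
Valid on: (c).

(c)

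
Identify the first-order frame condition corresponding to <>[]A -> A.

Replacing A by ¬A and contraposing gives the equivalent schema A → □◇A.
Suppose A→□◇A is valid. Take Rxy and set V(A)={x}. Then A at x, so □◇A at x, so ◇A at y, so some z with Ryz has A; z=x, i.e. Ryx.
Conversely, on a frame with symmetry the schema holds at every world under every valuation.
Frame condition: forall x forall y (Rxy -> Ryx).

Symmetry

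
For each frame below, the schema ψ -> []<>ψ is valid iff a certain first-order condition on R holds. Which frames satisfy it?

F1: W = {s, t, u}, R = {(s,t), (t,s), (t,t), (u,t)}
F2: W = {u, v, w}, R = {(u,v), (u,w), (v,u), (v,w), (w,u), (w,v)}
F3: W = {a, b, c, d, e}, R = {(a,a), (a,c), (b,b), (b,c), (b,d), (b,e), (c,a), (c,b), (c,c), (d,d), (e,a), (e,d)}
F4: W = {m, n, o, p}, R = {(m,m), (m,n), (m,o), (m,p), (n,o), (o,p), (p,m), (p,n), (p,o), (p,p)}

This is the axiom for symmetry; its first-order frame correspondent is forall x forall y (Rxy -> Ryx).
F1: fails — Rut but not Rtu.
F2: holds.
F3: fails — Rea but not Rae.
F4: fails — Rpn but not Rnp.
Valid on: F2.

F2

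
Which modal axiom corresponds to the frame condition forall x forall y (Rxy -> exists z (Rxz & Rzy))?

The condition is density. The C4 schema □□s → □s defines it.

□□s → □s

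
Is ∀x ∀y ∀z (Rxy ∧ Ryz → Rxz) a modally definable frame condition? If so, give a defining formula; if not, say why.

This is a Sahlqvist condition; the 4 axiom □p → □□p defines it.
Suppose □p→□□p is valid. Take Rxy, Ryz and set V(p)={w : Rxw}. Then □p at x, so □□p at x, so □p at y, so p at z, i.e. Rxz.

Yes, by □p → □□p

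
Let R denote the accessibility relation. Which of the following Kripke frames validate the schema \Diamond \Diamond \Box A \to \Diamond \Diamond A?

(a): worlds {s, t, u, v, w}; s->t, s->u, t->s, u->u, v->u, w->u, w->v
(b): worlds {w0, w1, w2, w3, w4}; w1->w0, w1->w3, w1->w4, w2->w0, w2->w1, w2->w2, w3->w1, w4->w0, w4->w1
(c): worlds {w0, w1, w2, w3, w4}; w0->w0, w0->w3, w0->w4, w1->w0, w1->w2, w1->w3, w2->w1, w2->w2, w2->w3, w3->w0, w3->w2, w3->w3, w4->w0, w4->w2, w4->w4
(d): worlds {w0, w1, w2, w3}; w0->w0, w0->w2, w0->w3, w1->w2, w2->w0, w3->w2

(c), (d)

Frame correspondent (Sahlqvist): \forall x \forall y (x R^2 y \to \exists w (yRw \wedge x R^2 w)) — i.e. a generalized confluence (Geach) condition.
(a): fails — tR²t but no w* with tRw* and tR²w*.
(b): fails — w1R²w0 but no w with w0Rw and w1R²w.
(c): satisfies the condition.
(d): satisfies the condition.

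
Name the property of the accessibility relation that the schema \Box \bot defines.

emptiness of R

This is the Ver axiom.
Its frame correspondent is emptiness of R — \forall x \forall y \neg Rxy.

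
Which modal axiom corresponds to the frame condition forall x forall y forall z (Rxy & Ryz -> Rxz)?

□ψ → □□ψ

This is transitivity; the standard corresponding axiom is 4: □ψ → □□ψ.
Suppose □ψ→□□ψ is valid. Take Rxy, Ryz and set V(ψ)={w : Rxw}. Then □ψ at x, so □□ψ at x, so □ψ at y, so ψ at z, i.e. Rxz.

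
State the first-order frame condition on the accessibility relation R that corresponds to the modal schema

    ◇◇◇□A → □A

∀x ∀y ∀z ((xR³y ∧ xRz) → ∃w (yRw ∧ z = w))

This is a Sahlqvist (Geach-type) schema ◇^3□^1A → □^1◇^0A.
First-order correspondent: ∀x ∀y ∀z ((xR³y ∧ xRz) → ∃w (yRw ∧ z = w)).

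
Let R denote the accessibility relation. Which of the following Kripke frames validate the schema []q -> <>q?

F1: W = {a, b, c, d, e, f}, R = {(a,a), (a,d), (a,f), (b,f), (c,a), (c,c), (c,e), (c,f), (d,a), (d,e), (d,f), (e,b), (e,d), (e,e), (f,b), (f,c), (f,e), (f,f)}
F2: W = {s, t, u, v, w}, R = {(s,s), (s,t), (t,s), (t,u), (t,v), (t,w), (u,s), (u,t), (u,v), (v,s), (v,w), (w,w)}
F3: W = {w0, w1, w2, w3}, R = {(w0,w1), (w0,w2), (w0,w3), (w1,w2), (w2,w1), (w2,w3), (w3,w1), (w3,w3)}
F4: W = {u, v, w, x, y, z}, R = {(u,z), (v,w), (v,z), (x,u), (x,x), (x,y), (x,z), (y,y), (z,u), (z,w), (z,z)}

The schema corresponds to seriality: forall x exists y Rxy.
F1: satisfies the condition.
F2: satisfies the condition.
F3: satisfies the condition.
F4: fails — world w has no successor.

F1, F2, F3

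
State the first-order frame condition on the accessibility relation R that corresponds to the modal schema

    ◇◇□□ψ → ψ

∀x ∀y (xR²y → ∃w (yR²w ∧ x = w))

This is a Sahlqvist (Geach-type) schema ◇^2□^2ψ → □^0◇^0ψ.
First-order correspondent: ∀x ∀y (xR²y → ∃w (yR²w ∧ x = w)).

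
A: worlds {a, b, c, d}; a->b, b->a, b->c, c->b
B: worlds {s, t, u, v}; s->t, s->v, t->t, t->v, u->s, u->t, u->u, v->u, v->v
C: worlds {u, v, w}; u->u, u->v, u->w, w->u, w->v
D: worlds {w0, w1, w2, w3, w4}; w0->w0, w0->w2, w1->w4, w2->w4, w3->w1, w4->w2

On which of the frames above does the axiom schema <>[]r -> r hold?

A

The schema corresponds to symmetry: forall x forall y (Rxy -> Ryx).
A: satisfies the condition.
B: fails — Rtv but not Rvt.
C: fails — Ruv but not Rvu.
D: fails — Rw3w1 but not Rw1w3.
Valid on: A.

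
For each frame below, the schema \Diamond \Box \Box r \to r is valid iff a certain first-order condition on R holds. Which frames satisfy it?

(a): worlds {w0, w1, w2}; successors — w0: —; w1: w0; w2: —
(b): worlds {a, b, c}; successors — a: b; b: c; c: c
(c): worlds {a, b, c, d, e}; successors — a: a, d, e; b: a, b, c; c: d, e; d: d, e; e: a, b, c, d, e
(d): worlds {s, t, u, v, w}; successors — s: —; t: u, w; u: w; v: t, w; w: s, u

The schema corresponds to a generalized confluence (Geach) condition: \forall x \forall y (xRy \to \exists w (y R^2 w \wedge x = w)).
(a): fails — w1Rw0 but no w with w0R²w and w1=w.
(b): fails — aRb but no w with bR²w and a=w.
(c): satisfies the condition.
(d): fails — tRu but no w* with uR²w* and t=w*.
Valid on: (c).

(c)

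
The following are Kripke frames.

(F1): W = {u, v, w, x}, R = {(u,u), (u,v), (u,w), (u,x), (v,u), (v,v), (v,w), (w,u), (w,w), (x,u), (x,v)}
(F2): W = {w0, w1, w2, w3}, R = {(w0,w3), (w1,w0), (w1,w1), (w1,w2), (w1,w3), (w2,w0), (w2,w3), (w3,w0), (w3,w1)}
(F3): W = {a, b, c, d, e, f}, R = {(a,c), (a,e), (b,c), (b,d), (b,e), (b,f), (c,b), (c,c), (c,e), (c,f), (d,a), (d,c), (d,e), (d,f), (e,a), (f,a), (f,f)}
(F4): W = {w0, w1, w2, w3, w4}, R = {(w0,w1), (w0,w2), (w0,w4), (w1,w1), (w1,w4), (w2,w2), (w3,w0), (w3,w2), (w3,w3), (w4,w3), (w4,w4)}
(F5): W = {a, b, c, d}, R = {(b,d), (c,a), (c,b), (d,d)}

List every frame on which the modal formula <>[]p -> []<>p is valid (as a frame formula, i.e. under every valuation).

Frame correspondent (Sahlqvist): forall x forall y forall z (Rxy & Rxz -> exists w (Ryw & Rzw)) — i.e. convergence.
(F1): satisfies the condition.
(F2): fails — Rw1w0 and Rw1w3 but w0 and w3 have no common successor.
(F3): fails — Rae and Rac but e and c have no common successor.
(F4): fails — Rw0w4 and Rw0w2 but w4 and w2 have no common successor.
(F5): fails — Rca and Rca but a and a have no common successor.
Valid on: (F1).

(F1)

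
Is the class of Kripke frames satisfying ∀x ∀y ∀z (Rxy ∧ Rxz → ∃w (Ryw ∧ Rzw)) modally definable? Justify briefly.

The condition is convergence. A defining modal formula is ◇□q → □◇q.

Definable; ◇□q → □◇q defines it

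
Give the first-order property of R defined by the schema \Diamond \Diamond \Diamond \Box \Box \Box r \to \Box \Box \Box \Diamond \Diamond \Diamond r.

\forall x \forall y \forall z ((x R^3 y \wedge x R^3 z) \to \exists w (y R^3 w \wedge z R^3 w))

This is a Sahlqvist (Geach-type) schema ◇^3□^3r → □^3◇^3r.
Minimal-valuation argument: fix x; take any y with xR^3y and any z with xR^3z. Set V(r) to the set of worlds R-reachable from y in exactly 3 steps. Then □^3r holds at y, so the antecedent holds at x; validity forces ◇^3r at z, giving a w with zR^3w and yR^3w.
First-order correspondent: \forall x \forall y \forall z ((x R^3 y \wedge x R^3 z) \to \exists w (y R^3 w \wedge z R^3 w)).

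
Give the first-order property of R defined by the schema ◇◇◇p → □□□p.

This is a Sahlqvist (Geach-type) schema ◇^3□^0p → □^3◇^0p.
Minimal-valuation argument: fix x; take any y with xR^3y and any z with xR^3z. Set V(p) to the set of worlds R-reachable from y in exactly 0 steps. Then □^0p holds at y, so the antecedent holds at x; validity forces ◇^0p at z, giving a w with zR^0w and yR^0w.
First-order correspondent: ∀x ∀y ∀z ((xR³y ∧ xR³z) → ∃w (y = w ∧ z = w)).

∀x ∀y ∀z ((xR³y ∧ xR³z) → ∃w (y = w ∧ z = w))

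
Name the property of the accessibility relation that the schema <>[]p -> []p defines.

The Euclidean property

This is frame-equivalent to ◇p → □◇p (substitute ¬p for p and contrapose).
Suppose ◇p→□◇p is valid. Take Rxy, Rxz and set V(p)={y}. Then ◇p at x, so □◇p at x, so ◇p at z, so some w with Rzw has p; w=y, i.e. Rzy. By symmetry of the argument, Ryz.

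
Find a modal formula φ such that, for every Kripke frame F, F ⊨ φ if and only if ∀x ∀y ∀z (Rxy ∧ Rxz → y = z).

◇q → □q

The condition is partial functionality. The CD schema ◇q → □q defines it.
Suppose ◇q→□q is valid. Take Rxy, Rxz and set V(q)={y}. Then ◇q at x, so □q at x, so q at z, i.e. z=y.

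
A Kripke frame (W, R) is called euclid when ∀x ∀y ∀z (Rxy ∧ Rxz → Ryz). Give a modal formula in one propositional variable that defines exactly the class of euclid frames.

A defining formula is ◇s → □◇s (the 5 axiom).

◇s → □◇s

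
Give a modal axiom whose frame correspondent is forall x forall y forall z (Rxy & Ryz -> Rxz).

□p → □□p

The condition is transitivity. The 4 schema □p → □□p defines it.
Suppose □p→□□p is valid. Take Rxy, Ryz and set V(p)={w : Rxw}. Then □p at x, so □□p at x, so □p at y, so p at z, i.e. Rxz.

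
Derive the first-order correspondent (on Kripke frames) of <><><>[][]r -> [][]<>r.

This is a Sahlqvist (Geach-type) schema ◇^3□^2r → □^2◇^1r.
Minimal-valuation argument: fix x; take any y with xR^3y and any z with xR^2z. Set V(r) to the set of worlds R-reachable from y in exactly 2 steps. Then □^2r holds at y, so the antecedent holds at x; validity forces ◇^1r at z, giving a w with zR^1w and yR^2w.
First-order correspondent: forall x forall y forall z ((x R^3 y & x R^2 z) -> exists w (y R^2 w & zRw)).

forall x forall y forall z ((x R^3 y & x R^2 z) -> exists w (y R^2 w & zRw))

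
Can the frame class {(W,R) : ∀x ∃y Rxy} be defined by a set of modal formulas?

Yes — defined by □p → ◇p

The condition is seriality. A defining modal formula is □p → ◇p.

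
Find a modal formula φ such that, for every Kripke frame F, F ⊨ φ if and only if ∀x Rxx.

A defining formula is □ψ → ψ (the T axiom).
Suppose □ψ→ψ is valid. At any x set V(ψ)={w : Rxw}. Then □ψ holds at x, so ψ holds at x, i.e. Rxx.

□ψ → ψ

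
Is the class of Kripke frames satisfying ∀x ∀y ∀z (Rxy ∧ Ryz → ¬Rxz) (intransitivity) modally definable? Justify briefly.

Any modally definable frame class is closed under surjective bounded morphisms.
The 5-cycle (worlds w0,w1,w2,w3,w4 with w0→w1→w2→w3→w4→w0) is intransitive. Mapping every world to a single reflexive point • is a surjective bounded morphism; the reflexive point is not intransitive (R••∧R•• but R••).
So the class is not modally definable.

Not modally definable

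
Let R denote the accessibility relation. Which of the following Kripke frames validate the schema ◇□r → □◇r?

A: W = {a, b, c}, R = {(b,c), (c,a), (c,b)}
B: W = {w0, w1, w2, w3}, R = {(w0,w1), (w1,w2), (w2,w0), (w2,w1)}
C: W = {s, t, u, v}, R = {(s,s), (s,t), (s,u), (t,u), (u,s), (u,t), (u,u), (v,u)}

C

The schema corresponds to convergence: ∀x ∀y ∀z (Rxy ∧ Rxz → ∃w (Ryw ∧ Rzw)).
A: fails — Rca and Rca but a and a have no common successor.
B: fails — Rw2w0 and Rw2w1 but w0 and w1 have no common successor.
C: holds.
Valid on: C.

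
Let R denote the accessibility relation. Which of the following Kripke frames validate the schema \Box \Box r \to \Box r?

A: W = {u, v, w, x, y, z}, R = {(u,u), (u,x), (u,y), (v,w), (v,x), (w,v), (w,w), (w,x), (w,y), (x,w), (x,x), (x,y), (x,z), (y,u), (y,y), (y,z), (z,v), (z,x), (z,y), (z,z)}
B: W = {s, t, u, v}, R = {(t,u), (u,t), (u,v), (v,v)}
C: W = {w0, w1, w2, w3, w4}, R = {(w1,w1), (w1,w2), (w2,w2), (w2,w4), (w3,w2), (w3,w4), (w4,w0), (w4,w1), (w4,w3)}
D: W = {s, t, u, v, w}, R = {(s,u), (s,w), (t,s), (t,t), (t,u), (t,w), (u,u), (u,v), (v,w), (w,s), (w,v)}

Frame correspondent (Sahlqvist): \forall x \forall y (Rxy \to \exists z (Rxz \wedge Rzy)) — i.e. density.
A: ✓.
B: fails — Rtu but no z with Rtz and Rzu.
C: fails — Rw4w0 but no z with Rw4z and Rzw0.
D: fails — Rvw but no z with Rvz and Rzw.
Valid on: A.

A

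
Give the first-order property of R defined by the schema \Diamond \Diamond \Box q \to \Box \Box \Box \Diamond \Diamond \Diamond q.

This is a Sahlqvist (Geach-type) schema ◇^2□^1q → □^3◇^3q.
Minimal-valuation argument: fix x; take any y with xR^2y and any z with xR^3z. Set V(q) to the set of worlds R-reachable from y in exactly 1 step. Then □^1q holds at y, so the antecedent holds at x; validity forces ◇^3q at z, giving a w with zR^3w and yR^1w.
First-order correspondent: \forall x \forall y \forall z ((x R^2 y \wedge x R^3 z) \to \exists w (yRw \wedge z R^3 w)).

\forall x \forall y \forall z ((x R^2 y \wedge x R^3 z) \to \exists w (yRw \wedge z R^3 w))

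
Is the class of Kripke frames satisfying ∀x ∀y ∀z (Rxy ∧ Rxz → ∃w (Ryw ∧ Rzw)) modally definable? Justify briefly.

The condition is convergence. A defining modal formula is ◇□r → □◇r.
Suppose ◇□r→□◇r is valid. Take Rxy, Rxz and set V(r)={w : Ryw}. Then □r at y so ◇□r at x, so □◇r at x, so ◇r at z, giving w with Rzw and Ryw.

Yes — defined by ◇□r → □◇r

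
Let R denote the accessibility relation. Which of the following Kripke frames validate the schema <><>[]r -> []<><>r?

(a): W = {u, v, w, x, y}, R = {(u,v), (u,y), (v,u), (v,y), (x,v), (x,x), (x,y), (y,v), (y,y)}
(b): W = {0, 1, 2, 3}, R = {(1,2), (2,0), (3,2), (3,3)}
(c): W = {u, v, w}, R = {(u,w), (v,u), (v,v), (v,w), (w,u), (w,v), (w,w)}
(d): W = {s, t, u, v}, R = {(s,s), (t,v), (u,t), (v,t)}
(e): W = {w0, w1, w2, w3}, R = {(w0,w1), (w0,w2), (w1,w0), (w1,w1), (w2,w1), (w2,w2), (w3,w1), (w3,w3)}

(a), (c), (d), (e)

The schema corresponds to a generalized confluence (Geach) condition: forall x forall y forall z ((x R^2 y & xRz) -> exists w (yRw & z R^2 w)).
(a): condition met.
(b): fails — 1R²0, 1R2 but no w with 0Rw and 2R²w.
(c): condition met.
(d): condition met.
(e): condition met.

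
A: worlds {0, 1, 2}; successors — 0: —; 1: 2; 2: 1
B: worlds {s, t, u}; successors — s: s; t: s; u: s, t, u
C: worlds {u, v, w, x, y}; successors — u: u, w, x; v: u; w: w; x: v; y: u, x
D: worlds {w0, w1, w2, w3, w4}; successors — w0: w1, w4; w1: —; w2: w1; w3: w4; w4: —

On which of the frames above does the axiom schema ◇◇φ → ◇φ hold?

Frame correspondent (Sahlqvist): ∀x ∀y ∀z (Rxy ∧ Ryz → Rxz) — i.e. transitivity.
A: fails — R12 and R21 but not R11.
B: condition met.
C: fails — Ryx and Rxv but not Ryv.
D: condition met.
Valid on: B, D.

B, D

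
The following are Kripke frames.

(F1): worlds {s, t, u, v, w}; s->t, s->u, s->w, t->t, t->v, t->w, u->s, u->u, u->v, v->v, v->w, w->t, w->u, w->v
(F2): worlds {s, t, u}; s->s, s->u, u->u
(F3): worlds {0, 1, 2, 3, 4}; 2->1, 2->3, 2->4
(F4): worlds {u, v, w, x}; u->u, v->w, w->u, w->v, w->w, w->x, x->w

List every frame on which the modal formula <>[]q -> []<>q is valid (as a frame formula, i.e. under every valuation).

The schema corresponds to convergence: forall x forall y forall z (Rxy & Rxz -> exists w (Ryw & Rzw)).
(F1): holds.
(F2): holds.
(F3): fails — R23 and R23 but 3 and 3 have no common successor.
(F4): fails — Rwu and Rwx but u and x have no common successor.
Valid on: (F1), (F2).

(F1), (F2)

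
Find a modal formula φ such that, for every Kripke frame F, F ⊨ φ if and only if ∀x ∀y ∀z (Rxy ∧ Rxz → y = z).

This is partial functionality; the standard corresponding axiom is CD: ◇q → □q.
Suppose ◇q→□q is valid. Take Rxy, Rxz and set V(q)={y}. Then ◇q at x, so □q at x, so q at z, i.e. z=y.

◇q → □q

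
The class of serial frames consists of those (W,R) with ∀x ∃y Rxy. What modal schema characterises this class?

□r → ◇r

This is seriality; the standard corresponding axiom is D: □r → ◇r.
Suppose □r→◇r is valid. At any x set V(r)=W. Then □r at x, so ◇r at x, so x has a successor.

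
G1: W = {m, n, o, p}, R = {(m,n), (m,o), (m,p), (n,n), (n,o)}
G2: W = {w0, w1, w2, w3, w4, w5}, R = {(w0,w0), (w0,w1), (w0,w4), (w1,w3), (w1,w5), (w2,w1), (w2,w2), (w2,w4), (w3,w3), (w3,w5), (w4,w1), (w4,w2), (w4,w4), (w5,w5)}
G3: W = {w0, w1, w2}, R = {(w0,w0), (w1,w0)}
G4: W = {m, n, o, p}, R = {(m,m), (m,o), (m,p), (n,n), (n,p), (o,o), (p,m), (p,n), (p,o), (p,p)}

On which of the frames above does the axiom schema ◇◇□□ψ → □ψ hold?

The schema corresponds to a generalized confluence (Geach) condition: ∀x ∀y ∀z ((xR²y ∧ xRz) → ∃w (yR²w ∧ z = w)).
G1: fails — mR²n, mRp but no w with nR²w and p=w.
G2: fails — w0R²w1, w0Rw0 but no w with w1R²w and w0=w.
G3: condition met.
G4: fails — mR²o, mRm but no w with oR²w and m=w.

G3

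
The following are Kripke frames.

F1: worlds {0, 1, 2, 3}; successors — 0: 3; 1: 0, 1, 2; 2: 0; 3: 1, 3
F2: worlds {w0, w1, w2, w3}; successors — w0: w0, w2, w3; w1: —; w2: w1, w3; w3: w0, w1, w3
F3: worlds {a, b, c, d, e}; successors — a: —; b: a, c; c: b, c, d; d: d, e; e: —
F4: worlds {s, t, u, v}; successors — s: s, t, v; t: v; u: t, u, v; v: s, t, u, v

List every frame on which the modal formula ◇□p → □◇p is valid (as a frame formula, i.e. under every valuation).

F4

The schema corresponds to convergence: ∀x ∀y ∀z (Rxy ∧ Rxz → ∃w (Ryw ∧ Rzw)).
F1: fails — R10 and R12 but 0 and 2 have no common successor.
F2: fails — Rw2w1 and Rw2w1 but w1 and w1 have no common successor.
F3: fails — Rbc and Rba but c and a have no common successor.
F4: condition met.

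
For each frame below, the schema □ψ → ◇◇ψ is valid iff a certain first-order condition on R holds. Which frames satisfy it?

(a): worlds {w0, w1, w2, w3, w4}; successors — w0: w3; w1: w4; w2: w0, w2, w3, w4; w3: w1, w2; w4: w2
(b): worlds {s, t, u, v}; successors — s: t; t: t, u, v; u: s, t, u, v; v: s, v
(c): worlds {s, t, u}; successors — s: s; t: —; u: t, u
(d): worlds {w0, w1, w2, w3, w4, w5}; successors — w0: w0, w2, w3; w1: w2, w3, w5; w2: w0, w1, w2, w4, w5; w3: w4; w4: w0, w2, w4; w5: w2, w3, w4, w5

Frame correspondent (Sahlqvist): ∀x ∃w (xRw ∧ xR²w) — i.e. a generalized confluence (Geach) condition.
(a): fails — at w0 but no w with w0Rw and w0R²w.
(b): holds.
(c): fails — at t but no w with tRw and tR²w.
(d): holds.

(b), (d)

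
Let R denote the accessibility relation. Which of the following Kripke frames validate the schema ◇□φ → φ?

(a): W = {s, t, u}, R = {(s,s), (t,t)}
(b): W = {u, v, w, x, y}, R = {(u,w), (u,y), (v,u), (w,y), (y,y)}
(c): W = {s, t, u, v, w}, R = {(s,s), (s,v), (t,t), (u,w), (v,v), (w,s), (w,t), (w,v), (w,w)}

(a)

The schema corresponds to symmetry: ∀x ∀y (Rxy → Ryx).
(a): satisfies the condition.
(b): fails — Ruw but not Rwu.
(c): fails — Rwt but not Rtw.
Valid on: (a).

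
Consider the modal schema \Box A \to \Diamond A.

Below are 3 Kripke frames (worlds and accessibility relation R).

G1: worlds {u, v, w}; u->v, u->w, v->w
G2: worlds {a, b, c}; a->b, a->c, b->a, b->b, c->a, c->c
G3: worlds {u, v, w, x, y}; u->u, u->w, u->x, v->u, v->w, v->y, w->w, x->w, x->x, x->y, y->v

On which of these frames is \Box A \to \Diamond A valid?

Frame correspondent (Sahlqvist): \forall x \exists y Rxy — i.e. seriality.
G1: fails — world w has no successor.
G2: holds.
G3: holds.

G2, G3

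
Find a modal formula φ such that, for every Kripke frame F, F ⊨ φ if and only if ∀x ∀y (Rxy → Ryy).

This is shift-reflexivity; the standard corresponding axiom is T□: □(□p → p).
Suppose □(□p→p) is valid. Take Rxy and set V(p)={w : Ryw}. Then at y, □p holds; since □(□p→p) at x, □p→p at y, so p at y, i.e. Ryy.

□(□p → p)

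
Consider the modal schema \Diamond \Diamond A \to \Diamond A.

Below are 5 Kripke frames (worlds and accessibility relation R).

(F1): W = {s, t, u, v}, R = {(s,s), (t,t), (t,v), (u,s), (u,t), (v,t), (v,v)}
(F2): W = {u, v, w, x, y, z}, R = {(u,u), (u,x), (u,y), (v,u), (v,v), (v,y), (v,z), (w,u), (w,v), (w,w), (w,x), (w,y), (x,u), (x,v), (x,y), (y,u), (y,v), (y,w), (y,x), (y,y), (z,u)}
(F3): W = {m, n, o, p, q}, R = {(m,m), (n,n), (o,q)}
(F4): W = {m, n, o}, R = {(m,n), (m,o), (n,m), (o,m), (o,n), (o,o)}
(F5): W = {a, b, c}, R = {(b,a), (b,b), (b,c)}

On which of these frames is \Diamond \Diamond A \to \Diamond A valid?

This is the axiom for transitivity; its first-order frame correspondent is \forall x \forall y \forall z (Rxy \wedge Ryz \to Rxz).
(F1): fails — Rut and Rtv but not Ruv.
(F2): fails — Ruy and Ryv but not Ruv.
(F3): condition met.
(F4): fails — Rmo and Rom but not Rmm.
(F5): condition met.
Valid on: (F3), (F5).

(F3), (F5)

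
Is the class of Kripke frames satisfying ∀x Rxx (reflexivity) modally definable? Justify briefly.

Yes: it is reflexivity, defined by the T schema □r → r.

Yes, by □r → r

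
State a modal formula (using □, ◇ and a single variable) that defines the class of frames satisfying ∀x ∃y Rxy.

The condition is seriality. The D schema □s → ◇s defines it.
Suppose □s→◇s is valid. At any x set V(s)=W. Then □s at x, so ◇s at x, so x has a successor.

□s → ◇s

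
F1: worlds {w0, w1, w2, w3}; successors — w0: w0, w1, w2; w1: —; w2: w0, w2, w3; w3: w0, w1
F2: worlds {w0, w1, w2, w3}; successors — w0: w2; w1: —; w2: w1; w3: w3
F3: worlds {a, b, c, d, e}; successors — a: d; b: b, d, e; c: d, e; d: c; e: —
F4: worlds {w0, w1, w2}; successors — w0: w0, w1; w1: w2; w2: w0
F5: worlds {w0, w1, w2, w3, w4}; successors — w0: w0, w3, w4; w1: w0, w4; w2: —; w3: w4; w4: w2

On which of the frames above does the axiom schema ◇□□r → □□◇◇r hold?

The schema corresponds to a generalized confluence (Geach) condition: ∀x ∀y ∀z ((xRy ∧ xR²z) → ∃w (yR²w ∧ zR²w)).
F1: fails — w0Rw0, w0R²w1 but no w with w0R²w and w1R²w.
F2: fails — w0Rw2, w0R²w1 but no w with w2R²w and w1R²w.
F3: fails — aRd, aR²c but no w with dR²w and cR²w.
F4: condition met.
F5: fails — w0Rw0, w0R²w2 but no w with w0R²w and w2R²w.

F4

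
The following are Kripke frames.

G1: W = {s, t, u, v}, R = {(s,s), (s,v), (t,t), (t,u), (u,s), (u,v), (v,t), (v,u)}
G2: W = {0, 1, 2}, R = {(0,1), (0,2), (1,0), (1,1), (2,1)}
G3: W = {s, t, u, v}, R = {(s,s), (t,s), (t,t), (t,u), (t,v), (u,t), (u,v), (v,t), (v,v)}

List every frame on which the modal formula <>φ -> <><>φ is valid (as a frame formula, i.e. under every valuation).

G1, G3

Frame correspondent (Sahlqvist): forall x forall y (xRy -> exists w (y = w & x R^2 w)) — i.e. a generalized confluence (Geach) condition.
G1: holds.
G2: fails — 0R2 but no w with 2=w and 0R²w.
G3: holds.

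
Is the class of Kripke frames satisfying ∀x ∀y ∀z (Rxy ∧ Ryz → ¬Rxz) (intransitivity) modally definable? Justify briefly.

Modal frame validity is preserved under surjective bounded morphisms.
The 3-cycle (worlds w0,w1,w2 with w0→w1→w2→w0) is intransitive. Mapping every world to a single reflexive point • is a surjective bounded morphism; the reflexive point is not intransitive (R••∧R•• but R••).
So the class is not modally definable.

Not definable by any modal formula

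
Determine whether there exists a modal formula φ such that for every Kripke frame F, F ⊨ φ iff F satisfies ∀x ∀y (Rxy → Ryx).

Yes: it is symmetry, defined by the B schema r → □◇r.
Suppose r→□◇r is valid. Take Rxy and set V(r)={x}. Then r at x, so □◇r at x, so ◇r at y, so some z with Ryz has r; z=x, i.e. Ryx.

Yes, by r → □◇r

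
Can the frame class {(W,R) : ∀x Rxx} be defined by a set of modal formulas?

Yes: it is reflexivity, defined by the T schema □q → q.
Suppose □q→q is valid. At any x set V(q)={w : Rxw}. Then □q holds at x, so q holds at x, i.e. Rxx.

Yes, by □q → q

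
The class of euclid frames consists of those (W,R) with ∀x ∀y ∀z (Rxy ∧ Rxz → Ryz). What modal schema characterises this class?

◇r → □◇r

The condition is the Euclidean property. The 5 schema ◇r → □◇r defines it.
Suppose ◇r→□◇r is valid. Take Rxy, Rxz and set V(r)={y}. Then ◇r at x, so □◇r at x, so ◇r at z, so some w with Rzw has r; w=y, i.e. Rzy. By symmetry of the argument, Ryz.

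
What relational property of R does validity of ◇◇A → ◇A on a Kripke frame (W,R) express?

Transitivity

Replacing A by ¬A and contraposing gives the equivalent schema □A → □□A.
Suppose □A→□□A is valid. Take Rxy, Ryz and set V(A)={w : Rxw}. Then □A at x, so □□A at x, so □A at y, so A at z, i.e. Rxz.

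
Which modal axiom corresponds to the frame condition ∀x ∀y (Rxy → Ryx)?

p → □◇p

This is symmetry; the standard corresponding axiom is B: p → □◇p.
Suppose p→□◇p is valid. Take Rxy and set V(p)={x}. Then p at x, so □◇p at x, so ◇p at y, so some z with Ryz has p; z=x, i.e. Ryx.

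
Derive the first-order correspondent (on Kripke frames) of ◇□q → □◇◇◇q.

∀x ∀y ∀z ((xRy ∧ xRz) → ∃w (yRw ∧ zR³w))

This is a Sahlqvist (Geach-type) schema ◇^1□^1q → □^1◇^3q.
Minimal-valuation argument: fix x; take any y with xR^1y and any z with xR^1z. Set V(q) to the set of worlds R-reachable from y in exactly 1 step. Then □^1q holds at y, so the antecedent holds at x; validity forces ◇^3q at z, giving a w with zR^3w and yR^1w.
First-order correspondent: ∀x ∀y ∀z ((xRy ∧ xRz) → ∃w (yRw ∧ zR³w)).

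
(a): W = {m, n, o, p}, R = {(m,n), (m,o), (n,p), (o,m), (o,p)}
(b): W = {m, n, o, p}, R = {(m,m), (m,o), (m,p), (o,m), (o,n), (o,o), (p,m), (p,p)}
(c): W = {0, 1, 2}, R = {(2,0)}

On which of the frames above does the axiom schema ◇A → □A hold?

Frame correspondent (Sahlqvist): ∀x ∀y ∀z (Rxy ∧ Rxz → y = z) — i.e. partial functionality.
(a): fails — m sees both n and o.
(b): fails — m sees both m and o.
(c): ✓.
Valid on: (c).

(c)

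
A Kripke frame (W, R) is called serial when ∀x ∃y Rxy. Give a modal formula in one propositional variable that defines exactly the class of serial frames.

□s → ◇s

This is seriality; the standard corresponding axiom is D: □s → ◇s.
Suppose □s→◇s is valid. At any x set V(s)=W. Then □s at x, so ◇s at x, so x has a successor.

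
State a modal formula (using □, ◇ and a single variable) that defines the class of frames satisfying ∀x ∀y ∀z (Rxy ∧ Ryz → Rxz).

□ψ → □□ψ

This is transitivity; the standard corresponding axiom is 4: □ψ → □□ψ.
Suppose □ψ→□□ψ is valid. Take Rxy, Ryz and set V(ψ)={w : Rxw}. Then □ψ at x, so □□ψ at x, so □ψ at y, so ψ at z, i.e. Rxz.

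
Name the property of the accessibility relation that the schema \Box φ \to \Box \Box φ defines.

transitivity: \forall x \forall y \forall z (Rxy \wedge Ryz \to Rxz)

This schema is the 4 axiom.
It corresponds to transitivity: \forall x \forall y \forall z (Rxy \wedge Ryz \to Rxz).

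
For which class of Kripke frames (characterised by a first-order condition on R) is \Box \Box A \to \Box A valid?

Density

Suppose □□A→□A is valid. Take Rxy and set V(A)={w : xR²w}. Then □□A at x, so □A at x, so A at y, i.e. ∃z(Rxz∧Rzy).
The converse is a direct semantic check.
Frame condition: \forall x \forall y (Rxy \to \exists z (Rxz \wedge Rzy)).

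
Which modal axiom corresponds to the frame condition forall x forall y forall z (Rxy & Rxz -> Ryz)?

◇ψ → □◇ψ

This is the Euclidean property; the standard corresponding axiom is 5: ◇ψ → □◇ψ.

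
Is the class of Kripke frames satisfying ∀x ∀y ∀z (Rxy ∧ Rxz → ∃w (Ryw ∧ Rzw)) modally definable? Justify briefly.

Definable; ◇□q → □◇q defines it

The condition is convergence. A defining modal formula is ◇□q → □◇q.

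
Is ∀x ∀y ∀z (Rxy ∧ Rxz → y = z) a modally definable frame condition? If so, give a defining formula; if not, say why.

The condition is partial functionality. A defining modal formula is ◇q → □q.
Suppose ◇q→□q is valid. Take Rxy, Rxz and set V(q)={y}. Then ◇q at x, so □q at x, so q at z, i.e. z=y.

Definable; ◇q → □q defines it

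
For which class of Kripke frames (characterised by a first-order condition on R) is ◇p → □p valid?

partial functionality

Suppose ◇p→□p is valid. Take Rxy, Rxz and set V(p)={y}. Then ◇p at x, so □p at x, so p at z, i.e. z=y.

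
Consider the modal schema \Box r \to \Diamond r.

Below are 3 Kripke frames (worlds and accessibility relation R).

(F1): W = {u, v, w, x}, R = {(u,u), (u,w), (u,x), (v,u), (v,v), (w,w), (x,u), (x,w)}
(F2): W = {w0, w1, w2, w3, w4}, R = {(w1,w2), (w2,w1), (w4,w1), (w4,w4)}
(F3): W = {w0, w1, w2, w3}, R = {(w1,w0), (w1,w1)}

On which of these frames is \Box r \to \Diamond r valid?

(F1)

The schema corresponds to seriality: \forall x \exists y Rxy.
(F1): ✓.
(F2): fails — world w0 has no successor.
(F3): fails — world w0 has no successor.
Valid on: (F1).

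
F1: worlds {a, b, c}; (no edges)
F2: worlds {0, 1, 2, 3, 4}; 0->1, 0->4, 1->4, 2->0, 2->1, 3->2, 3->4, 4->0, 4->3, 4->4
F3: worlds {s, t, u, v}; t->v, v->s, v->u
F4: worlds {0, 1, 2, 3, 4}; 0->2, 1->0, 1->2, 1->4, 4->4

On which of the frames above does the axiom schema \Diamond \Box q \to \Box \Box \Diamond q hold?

Frame correspondent (Sahlqvist): \forall x \forall y \forall z ((xRy \wedge x R^2 z) \to \exists w (yRw \wedge zRw)) — i.e. a generalized confluence (Geach) condition.
F1: holds.
F2: fails — 3R2, 3R²1 but no w with 2Rw and 1Rw.
F3: fails — tRv, tR²s but no w with vRw and sRw.
F4: fails — 1R0, 1R²2 but no w with 0Rw and 2Rw.

F1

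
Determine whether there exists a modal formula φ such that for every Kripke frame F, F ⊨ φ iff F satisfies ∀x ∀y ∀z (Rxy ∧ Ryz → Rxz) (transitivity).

Yes, by □r → □□r

The condition is transitivity. A defining modal formula is □r → □□r.
Suppose □r→□□r is valid. Take Rxy, Ryz and set V(r)={w : Rxw}. Then □r at x, so □□r at x, so □r at y, so r at z, i.e. Rxz.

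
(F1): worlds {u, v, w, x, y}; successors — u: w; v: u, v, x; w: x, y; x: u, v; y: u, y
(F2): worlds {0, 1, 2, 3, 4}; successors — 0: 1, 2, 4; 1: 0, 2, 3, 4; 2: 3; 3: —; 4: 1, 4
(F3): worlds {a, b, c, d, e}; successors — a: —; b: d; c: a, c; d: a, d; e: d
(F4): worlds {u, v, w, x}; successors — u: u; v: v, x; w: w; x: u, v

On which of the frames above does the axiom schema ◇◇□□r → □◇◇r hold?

The schema corresponds to a generalized confluence (Geach) condition: ∀x ∀y ∀z ((xR²y ∧ xRz) → ∃w (yR²w ∧ zR²w)).
(F1): ✓.
(F2): fails — 0R²0, 0R2 but no w with 0R²w and 2R²w.
(F3): fails — bR²a, bRd but no w with aR²w and dR²w.
(F4): ✓.
Valid on: (F1), (F4).

(F1), (F4)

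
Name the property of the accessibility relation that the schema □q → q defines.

Suppose □q→q is valid. At any x set V(q)={w : Rxw}. Then □q holds at x, so q holds at x, i.e. Rxx.
Conversely, any frame satisfying ∀x Rxx validates the schema.
Frame condition: ∀x Rxx.

reflexivity: ∀x Rxx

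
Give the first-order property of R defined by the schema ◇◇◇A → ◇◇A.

∀x ∀y (xR³y → ∃w (y = w ∧ xR²w))

This is a Sahlqvist (Geach-type) schema ◇^3□^0A → □^0◇^2A.
Minimal-valuation argument: fix x; take any y with xR^3y and any z with xR^0z. Set V(A) to the set of worlds R-reachable from y in exactly 0 steps. Then □^0A holds at y, so the antecedent holds at x; validity forces ◇^2A at z, giving a w with zR^2w and yR^0w.
First-order correspondent: ∀x ∀y (xR³y → ∃w (y = w ∧ xR²w)).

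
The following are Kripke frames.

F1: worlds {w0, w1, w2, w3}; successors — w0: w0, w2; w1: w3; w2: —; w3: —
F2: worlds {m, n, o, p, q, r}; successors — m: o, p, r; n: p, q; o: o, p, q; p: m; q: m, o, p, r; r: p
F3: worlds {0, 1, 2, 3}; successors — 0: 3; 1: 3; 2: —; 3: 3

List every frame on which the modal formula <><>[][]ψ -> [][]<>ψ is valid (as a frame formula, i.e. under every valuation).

Frame correspondent (Sahlqvist): forall x forall y forall z ((x R^2 y & x R^2 z) -> exists w (y R^2 w & zRw)) — i.e. a generalized confluence (Geach) condition.
F1: fails — w0R²w0, w0R²w2 but no w with w0R²w and w2Rw.
F2: fails — mR²p, mR²p but no w with pR²w and pRw.
F3: holds.

F3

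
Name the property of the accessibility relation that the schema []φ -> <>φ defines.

seriality

Suppose □φ→◇φ is valid. At any x set V(φ)=W. Then □φ at x, so ◇φ at x, so x has a successor.
The converse is a direct semantic check.
Frame condition: forall x exists y Rxy.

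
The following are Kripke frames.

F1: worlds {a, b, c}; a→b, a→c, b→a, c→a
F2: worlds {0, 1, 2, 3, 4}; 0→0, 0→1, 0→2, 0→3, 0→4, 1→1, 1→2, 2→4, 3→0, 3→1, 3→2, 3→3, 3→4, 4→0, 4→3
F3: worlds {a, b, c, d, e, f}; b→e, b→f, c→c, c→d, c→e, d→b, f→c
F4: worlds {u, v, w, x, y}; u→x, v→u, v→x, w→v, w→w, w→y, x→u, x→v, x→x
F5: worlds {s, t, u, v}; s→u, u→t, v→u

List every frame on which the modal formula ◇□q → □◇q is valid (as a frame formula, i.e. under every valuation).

This is the axiom for convergence; its first-order frame correspondent is ∀x ∀y ∀z (Rxy ∧ Rxz → ∃w (Ryw ∧ Rzw)).
F1: condition met.
F2: fails — R02 and R01 but 2 and 1 have no common successor.
F3: fails — Rbf and Rbe but f and e have no common successor.
F4: fails — Rww and Rwy but w and y have no common successor.
F5: fails — Rut and Rut but t and t have no common successor.

F1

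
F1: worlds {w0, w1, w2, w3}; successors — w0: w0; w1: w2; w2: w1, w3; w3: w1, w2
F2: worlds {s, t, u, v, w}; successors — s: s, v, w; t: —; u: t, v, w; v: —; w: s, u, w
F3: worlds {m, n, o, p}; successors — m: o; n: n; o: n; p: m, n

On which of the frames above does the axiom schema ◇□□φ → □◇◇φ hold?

F1, F3

Frame correspondent (Sahlqvist): ∀x ∀y ∀z ((xRy ∧ xRz) → ∃w (yR²w ∧ zR²w)) — i.e. a generalized confluence (Geach) condition.
F1: condition met.
F2: fails — sRs, sRv but no w* with sR²w* and vR²w*.
F3: condition met.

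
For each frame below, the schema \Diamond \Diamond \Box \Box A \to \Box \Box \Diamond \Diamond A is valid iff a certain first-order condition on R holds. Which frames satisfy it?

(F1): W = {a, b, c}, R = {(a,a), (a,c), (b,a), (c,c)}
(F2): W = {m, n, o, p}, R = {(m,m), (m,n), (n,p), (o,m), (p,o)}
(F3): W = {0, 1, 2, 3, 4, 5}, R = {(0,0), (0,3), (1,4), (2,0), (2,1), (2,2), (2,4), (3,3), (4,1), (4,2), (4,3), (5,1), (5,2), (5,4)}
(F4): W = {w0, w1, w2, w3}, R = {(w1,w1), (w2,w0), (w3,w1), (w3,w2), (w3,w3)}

(F1), (F3)

Frame correspondent (Sahlqvist): \forall x \forall y \forall z ((x R^2 y \wedge x R^2 z) \to \exists w (y R^2 w \wedge z R^2 w)) — i.e. a generalized confluence (Geach) condition.
(F1): satisfies the condition.
(F2): fails — mR²m, mR²n but no w with mR²w and nR²w.
(F3): satisfies the condition.
(F4): fails — w3R²w0, w3R²w0 but no w with w0R²w and w0R²w.
Valid on: (F1), (F3).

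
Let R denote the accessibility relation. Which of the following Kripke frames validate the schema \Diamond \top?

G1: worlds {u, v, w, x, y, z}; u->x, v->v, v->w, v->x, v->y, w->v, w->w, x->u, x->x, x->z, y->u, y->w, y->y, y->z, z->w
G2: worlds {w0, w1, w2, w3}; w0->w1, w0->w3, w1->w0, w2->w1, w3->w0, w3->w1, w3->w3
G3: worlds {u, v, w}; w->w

This is the axiom for seriality; its first-order frame correspondent is \forall x \exists y Rxy.
G1: holds.
G2: holds.
G3: fails — world u has no successor.

G1, G2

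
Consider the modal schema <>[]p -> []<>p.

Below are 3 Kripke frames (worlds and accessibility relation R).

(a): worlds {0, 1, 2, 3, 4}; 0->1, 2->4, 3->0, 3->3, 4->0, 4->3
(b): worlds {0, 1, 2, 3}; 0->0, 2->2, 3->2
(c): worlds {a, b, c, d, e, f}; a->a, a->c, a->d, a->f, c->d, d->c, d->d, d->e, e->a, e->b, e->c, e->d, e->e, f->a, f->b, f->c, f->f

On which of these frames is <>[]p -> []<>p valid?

(b)

Frame correspondent (Sahlqvist): forall x forall y forall z (Rxy & Rxz -> exists w (Ryw & Rzw)) — i.e. convergence.
(a): fails — R01 and R01 but 1 and 1 have no common successor.
(b): ✓.
(c): fails — Rac and Raf but c and f have no common successor.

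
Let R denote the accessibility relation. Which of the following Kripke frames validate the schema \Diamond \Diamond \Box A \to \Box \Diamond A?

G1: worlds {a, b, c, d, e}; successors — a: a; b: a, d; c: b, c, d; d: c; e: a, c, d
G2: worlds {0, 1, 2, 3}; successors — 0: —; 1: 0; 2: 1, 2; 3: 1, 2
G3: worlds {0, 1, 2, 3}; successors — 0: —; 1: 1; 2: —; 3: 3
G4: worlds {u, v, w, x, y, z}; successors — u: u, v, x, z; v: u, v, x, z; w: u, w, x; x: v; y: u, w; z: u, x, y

The schema corresponds to a generalized confluence (Geach) condition: \forall x \forall y \forall z ((x R^2 y \wedge xRz) \to \exists w (yRw \wedge zRw)).
G1: fails — bR²a, bRd but no w with aRw and dRw.
G2: fails — 2R²0, 2R1 but no w with 0Rw and 1Rw.
G3: satisfies the condition.
G4: fails — uR²x, uRz but no t with xRt and zRt.
Valid on: G3.

G3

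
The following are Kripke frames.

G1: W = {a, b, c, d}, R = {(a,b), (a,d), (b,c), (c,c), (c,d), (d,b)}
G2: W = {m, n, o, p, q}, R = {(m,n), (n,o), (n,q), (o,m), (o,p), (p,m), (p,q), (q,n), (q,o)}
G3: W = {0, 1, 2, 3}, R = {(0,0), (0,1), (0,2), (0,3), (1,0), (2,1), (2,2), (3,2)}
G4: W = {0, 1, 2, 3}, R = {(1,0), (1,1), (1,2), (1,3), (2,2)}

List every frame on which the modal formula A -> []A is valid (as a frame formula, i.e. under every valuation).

none

The schema corresponds to a generalized confluence (Geach) condition: forall x forall z (xRz -> exists w (x = w & z = w)).
G1: fails — aRb but a ≠ b.
G2: fails — mRn but m ≠ n.
G3: fails — 0R1 but 0 ≠ 1.
G4: fails — 1R0 but 1 ≠ 0.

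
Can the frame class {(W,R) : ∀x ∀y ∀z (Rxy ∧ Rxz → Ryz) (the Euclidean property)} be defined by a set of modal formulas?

Definable; ◇q → □◇q defines it

Yes: it is the Euclidean property, defined by the 5 schema ◇q → □◇q.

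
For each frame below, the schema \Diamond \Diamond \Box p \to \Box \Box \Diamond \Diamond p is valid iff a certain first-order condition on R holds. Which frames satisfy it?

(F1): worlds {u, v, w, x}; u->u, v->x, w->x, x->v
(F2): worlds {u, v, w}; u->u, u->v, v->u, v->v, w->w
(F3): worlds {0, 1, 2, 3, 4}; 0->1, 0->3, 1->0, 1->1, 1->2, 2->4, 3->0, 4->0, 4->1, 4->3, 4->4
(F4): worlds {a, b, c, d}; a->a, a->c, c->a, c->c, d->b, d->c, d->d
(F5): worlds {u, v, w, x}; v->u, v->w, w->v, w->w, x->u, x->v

Frame correspondent (Sahlqvist): \forall x \forall y \forall z ((x R^2 y \wedge x R^2 z) \to \exists w (yRw \wedge z R^2 w)) — i.e. a generalized confluence (Geach) condition.
(F1): fails — vR²v, vR²v but no t with vRt and vR²t.
(F2): satisfies the condition.
(F3): fails — 0R²2, 0R²0 but no w with 2Rw and 0R²w.
(F4): fails — dR²a, dR²b but no w with aRw and bR²w.
(F5): fails — wR²u, wR²u but no t with uRt and uR²t.

(F2)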